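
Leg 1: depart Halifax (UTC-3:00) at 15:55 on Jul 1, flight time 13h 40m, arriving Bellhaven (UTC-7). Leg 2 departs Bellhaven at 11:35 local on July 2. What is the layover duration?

Convert departure to UTC: 15:55 + 3:00 = 18:55 UTC on Jul 1.
Add 13 hours 40 minutes flight time → 08:35 UTC (Jul 2).
Bellhaven is UTC−7:00, so local arrival = 08:35 − 7:00 = 01:35 on Jul 2.
Layover = 11:35 − 01:35 = 10 hours.

10 hours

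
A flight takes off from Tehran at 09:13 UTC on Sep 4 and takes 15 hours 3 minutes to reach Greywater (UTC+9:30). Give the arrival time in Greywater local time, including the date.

Departure is given in UTC: 09:13 on Sep 4.
Add 15 hours 3 minutes → 00:16 UTC (Sep 5).
Greywater is UTC+9:30: 00:16 + 9:30 = 09:46 on Sep 5.

09:46 on September 5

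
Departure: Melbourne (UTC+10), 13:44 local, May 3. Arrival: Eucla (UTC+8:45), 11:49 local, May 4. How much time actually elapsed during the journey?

23 hours 20 minutes

Departure in UTC: 13:44 − 10:00 = 03:44 on May 3.
Arrival in UTC: 11:49 − 8:45 = 03:04 on May 4.
Elapsed = 03:04 − 03:44 (+1 day) = 23 hours 20 minutes.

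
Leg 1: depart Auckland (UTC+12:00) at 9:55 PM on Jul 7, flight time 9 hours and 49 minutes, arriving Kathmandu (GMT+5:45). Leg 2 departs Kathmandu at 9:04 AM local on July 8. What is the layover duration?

7 hours 35 minutes

Convert departure to UTC: 9:55 PM − 12:00 = 9:55 AM UTC on Jul 7.
Add 9 hours 49 minutes flight time → 7:44 PM UTC.
Kathmandu is UTC+5:45, so local arrival = 7:44 PM + 5:45 = 1:29 AM on Jul 8.
Layover = 9:04 AM − 1:29 AM = 7 hours 35 minutes.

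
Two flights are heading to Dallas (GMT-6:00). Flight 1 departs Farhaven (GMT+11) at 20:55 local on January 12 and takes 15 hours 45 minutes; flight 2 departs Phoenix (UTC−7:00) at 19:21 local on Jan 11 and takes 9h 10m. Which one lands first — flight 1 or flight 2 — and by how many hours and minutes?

the second, by 14 hours 9 minutes

Flight 1 in UTC: 20:55 − 11:00 = 09:55 on Jan 12.
+15 hours 45 minutes → arrive 01:40 UTC on Jan 13.
Flight 2 in UTC: 19:21 + 7:00 = 02:21 on Jan 12.
+9 hours and 10 minutes → arrive 11:31 UTC on Jan 12.
Flight 2 lands earlier by 14 hours 9 minutes.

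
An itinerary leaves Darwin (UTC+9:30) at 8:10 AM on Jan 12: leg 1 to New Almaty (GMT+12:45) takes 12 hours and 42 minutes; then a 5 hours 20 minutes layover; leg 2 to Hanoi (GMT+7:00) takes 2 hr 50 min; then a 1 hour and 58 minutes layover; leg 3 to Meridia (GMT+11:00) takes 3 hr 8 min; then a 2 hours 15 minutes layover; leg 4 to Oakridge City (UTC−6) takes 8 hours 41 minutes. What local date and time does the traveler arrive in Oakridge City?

Convert departure to UTC: 8:10 AM − 9:30 = 10:40 PM UTC on Jan 11.
Add 12 hours 42 minutes leg 1 → 11:22 AM UTC (Jan 12).
Add 5 hours and 20 minutes layover in New Almaty → 4:42 PM UTC.
Add 2 hours and 50 minutes leg 2 → 7:32 PM UTC.
Add 1 hour and 58 minutes layover in Hanoi → 9:30 PM UTC.
Add 3 hours 8 minutes leg 3 → 12:38 AM UTC (Jan 13).
Add 2 hours and 15 minutes layover in Meridia → 2:53 AM UTC.
Add 8 hours 41 minutes leg 4 → 11:34 AM UTC.
Oakridge City is UTC−6:00, so local arrival = 11:34 AM − 6:00 = 5:34 AM on Jan 13.

5:34 AM on Jan 13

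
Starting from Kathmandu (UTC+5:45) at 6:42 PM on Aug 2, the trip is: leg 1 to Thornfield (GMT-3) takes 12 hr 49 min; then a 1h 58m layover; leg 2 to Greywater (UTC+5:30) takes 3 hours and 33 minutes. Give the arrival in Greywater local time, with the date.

12:47 PM on August 3

Convert departure to UTC: 6:42 PM − 5:45 = 12:57 PM UTC on Aug 2.
Add 12 hours 49 minutes leg 1 → 1:46 AM UTC (Aug 3).
Add 1 hour and 58 minutes layover in Thornfield → 3:44 AM UTC.
Add 3 hours and 33 minutes leg 2 → 7:17 AM UTC.
Greywater is UTC+5:30, so local arrival = 7:17 AM + 5:30 = 12:47 PM on Aug 3.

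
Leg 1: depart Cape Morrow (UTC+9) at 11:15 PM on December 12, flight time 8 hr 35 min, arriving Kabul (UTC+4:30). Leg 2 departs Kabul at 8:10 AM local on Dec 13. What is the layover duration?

4 hours 50 minutes

Convert departure to UTC: 11:15 PM − 9:00 = 2:15 PM UTC on Dec 12.
Add 8 hours and 35 minutes flight time → 10:50 PM UTC.
Kabul is UTC+4:30, so local arrival = 10:50 PM + 4:30 = 3:20 AM on Dec 13.
Layover = 8:10 AM − 3:20 AM = 4 hours 50 minutes.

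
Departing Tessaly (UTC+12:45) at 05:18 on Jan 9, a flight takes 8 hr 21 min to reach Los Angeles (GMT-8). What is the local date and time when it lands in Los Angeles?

16:54 on January 8

Los Angeles is 20:45 behind Tessaly.
After 8 hours and 21 minutes it is 13:39 in Tessaly.
Shift by the zone difference: 13:39 − 20:45 = 16:54 on Jan 8 in Los Angeles.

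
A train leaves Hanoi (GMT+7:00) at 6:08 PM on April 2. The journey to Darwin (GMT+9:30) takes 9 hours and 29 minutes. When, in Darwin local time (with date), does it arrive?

Convert departure to UTC: 6:08 PM − 7:00 = 11:08 AM UTC on Apr 2.
Add 9 hours 29 minutes travel time → 8:37 PM UTC.
Darwin is UTC+9:30, so local arrival = 8:37 PM + 9:30 = 6:07 AM on Apr 3.

6:07 AM on Apr 3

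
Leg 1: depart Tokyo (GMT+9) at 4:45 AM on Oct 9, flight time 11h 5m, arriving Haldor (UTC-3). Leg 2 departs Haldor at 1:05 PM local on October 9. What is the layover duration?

9 hours 15 minutes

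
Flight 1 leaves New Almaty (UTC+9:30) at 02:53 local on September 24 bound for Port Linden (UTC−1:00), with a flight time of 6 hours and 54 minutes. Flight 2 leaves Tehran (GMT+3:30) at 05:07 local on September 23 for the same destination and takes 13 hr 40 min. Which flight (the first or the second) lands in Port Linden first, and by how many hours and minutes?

Flight 1 in UTC: 02:53 − 9:30 = 17:23 on Sep 23.
+6 hours and 54 minutes → arrive 00:17 UTC on Sep 24.
Flight 2 in UTC: 05:07 − 3:30 = 01:37 on Sep 23.
+13 hours and 40 minutes → arrive 15:17 UTC on Sep 23.
Flight 2 lands earlier by 9 hours.

the second, by 9 hours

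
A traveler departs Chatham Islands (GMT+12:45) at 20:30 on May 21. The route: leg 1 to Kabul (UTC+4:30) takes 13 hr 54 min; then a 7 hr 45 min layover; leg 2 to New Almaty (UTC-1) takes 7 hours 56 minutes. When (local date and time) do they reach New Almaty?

Convert departure to UTC: 20:30 − 12:45 = 07:45 UTC on May 21.
Add 13 hours 54 minutes leg 1 → 21:39 UTC.
Add 7 hours and 45 minutes layover in Kabul → 05:24 UTC (May 22).
Add 7 hours 56 minutes leg 2 → 13:20 UTC.
New Almaty is UTC−1:00, so local arrival = 13:20 − 1:00 = 12:20 on May 22.

12:20 on May 22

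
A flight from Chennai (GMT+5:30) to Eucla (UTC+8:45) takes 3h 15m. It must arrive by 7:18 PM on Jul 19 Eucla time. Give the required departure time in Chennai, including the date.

12:48 PM on July 19

Target arrival in UTC: 7:18 PM − 8:45 = 10:33 AM on Jul 19.
Subtract 3 hours and 15 minutes → departure 7:18 AM UTC on Jul 19.
Chennai is UTC+5:30: 7:18 AM + 5:30 = 12:48 PM on Jul 19.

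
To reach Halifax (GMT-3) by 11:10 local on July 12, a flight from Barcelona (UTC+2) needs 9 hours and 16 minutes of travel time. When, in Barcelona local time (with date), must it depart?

06:54 on July 12

Target arrival in UTC: 11:10 + 3:00 = 14:10 on Jul 12.
Subtract 9 hours 16 minutes → departure 04:54 UTC on Jul 12.
Barcelona is UTC+2:00: 04:54 + 2:00 = 06:54 on Jul 12.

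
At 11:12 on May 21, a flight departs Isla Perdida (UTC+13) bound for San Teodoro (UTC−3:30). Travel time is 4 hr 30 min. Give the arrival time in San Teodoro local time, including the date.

Convert departure to UTC: 11:12 − 13:00 = 22:12 UTC on May 20.
Add 4 hours 30 minutes travel time → 02:42 UTC (May 21).
San Teodoro is UTC−3:30, so local arrival = 02:42 − 3:30 = 23:12 on May 20.

23:12 on May 20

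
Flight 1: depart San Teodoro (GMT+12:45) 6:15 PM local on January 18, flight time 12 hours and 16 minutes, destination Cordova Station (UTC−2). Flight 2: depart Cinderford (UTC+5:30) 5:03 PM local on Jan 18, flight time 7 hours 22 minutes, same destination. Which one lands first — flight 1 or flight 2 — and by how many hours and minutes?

the first, by 1 hour 9 minutes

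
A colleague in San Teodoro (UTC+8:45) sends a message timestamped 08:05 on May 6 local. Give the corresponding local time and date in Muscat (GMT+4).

03:20 on May 6

Muscat is 4:45 behind San Teodoro.
Shift by the zone difference: 08:05 − 4:45 = 03:20 on May 6 in Muscat.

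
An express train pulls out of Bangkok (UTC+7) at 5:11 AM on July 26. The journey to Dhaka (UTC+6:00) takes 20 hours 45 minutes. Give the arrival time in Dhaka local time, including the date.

Convert departure to UTC: 5:11 AM − 7:00 = 10:11 PM UTC on Jul 25.
Add 20 hours and 45 minutes travel time → 6:56 PM UTC (Jul 26).
Dhaka is UTC+6:00, so local arrival = 6:56 PM + 6:00 = 12:56 AM on Jul 27.

12:56 AM on July 27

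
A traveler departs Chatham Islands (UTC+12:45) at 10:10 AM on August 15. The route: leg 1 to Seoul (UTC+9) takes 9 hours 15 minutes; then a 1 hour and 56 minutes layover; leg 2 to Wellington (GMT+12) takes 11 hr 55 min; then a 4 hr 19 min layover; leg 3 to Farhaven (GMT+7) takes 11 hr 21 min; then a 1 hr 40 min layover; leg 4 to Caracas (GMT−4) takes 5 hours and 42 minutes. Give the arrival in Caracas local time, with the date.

Convert departure to UTC: 10:10 AM − 12:45 = 9:25 PM UTC on Aug 14.
Add 9 hours 15 minutes leg 1 → 6:40 AM UTC (Aug 15).
Add 1 hour 56 minutes layover in Seoul → 8:36 AM UTC.
Add 11 hours 55 minutes leg 2 → 8:31 PM UTC.
Add 4 hours and 19 minutes layover in Wellington → 12:50 AM UTC (Aug 16).
Add 11 hours 21 minutes leg 3 → 12:11 PM UTC.
Add 1 hour and 40 minutes layover in Farhaven → 1:51 PM UTC.
Add 5 hours and 42 minutes leg 4 → 7:33 PM UTC.
Caracas is UTC−4:00, so local arrival = 7:33 PM − 4:00 = 3:33 PM on Aug 16.

3:33 PM on August 16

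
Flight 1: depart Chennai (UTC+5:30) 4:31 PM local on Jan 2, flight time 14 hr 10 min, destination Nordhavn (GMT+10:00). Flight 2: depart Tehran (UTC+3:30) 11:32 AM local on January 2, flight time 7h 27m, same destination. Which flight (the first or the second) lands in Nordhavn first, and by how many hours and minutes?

the second, by 9 hours 42 minutes

Flight 1 in UTC: 4:31 PM − 5:30 = 11:01 AM on Jan 2.
+14 hours and 10 minutes → arrive 1:11 AM UTC on Jan 3.
Flight 2 in UTC: 11:32 AM − 3:30 = 8:02 AM on Jan 2.
+7 hours 27 minutes → arrive 3:29 PM UTC on Jan 2.
Flight 2 lands earlier by 9 hours 42 minutes.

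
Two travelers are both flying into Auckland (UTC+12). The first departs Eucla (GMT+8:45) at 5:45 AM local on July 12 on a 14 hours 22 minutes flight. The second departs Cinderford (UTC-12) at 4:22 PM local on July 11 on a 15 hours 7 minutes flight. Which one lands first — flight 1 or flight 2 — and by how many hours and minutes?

Flight 1 in UTC: 5:45 AM − 8:45 = 9:00 PM on Jul 11.
+14 hours and 22 minutes → arrive 11:22 AM UTC on Jul 12.
Flight 2 in UTC: 4:22 PM + 12:00 = 4:22 AM on Jul 12.
+15 hours 7 minutes → arrive 7:29 PM UTC on Jul 12.
Flight 1 lands earlier by 8 hours 7 minutes.

the first, by 8 hours 7 minutes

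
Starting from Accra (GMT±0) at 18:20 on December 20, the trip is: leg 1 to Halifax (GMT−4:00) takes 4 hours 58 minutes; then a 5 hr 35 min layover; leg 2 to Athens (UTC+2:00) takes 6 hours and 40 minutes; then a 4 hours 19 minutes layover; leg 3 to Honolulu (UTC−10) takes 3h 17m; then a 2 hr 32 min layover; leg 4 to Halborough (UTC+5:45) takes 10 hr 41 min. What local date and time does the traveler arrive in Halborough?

14:07 on December 22

Accra is at UTC+0, so departure is already 18:20 UTC on Dec 20.
Add 4 hours and 58 minutes leg 1 → 23:18 UTC.
Add 5 hours 35 minutes layover in Halifax → 04:53 UTC (Dec 21).
Add 6 hours and 40 minutes leg 2 → 11:33 UTC.
Add 4 hours 19 minutes layover in Athens → 15:52 UTC.
Add 3 hours and 17 minutes leg 3 → 19:09 UTC.
Add 2 hours 32 minutes layover in Honolulu → 21:41 UTC.
Add 10 hours and 41 minutes leg 4 → 08:22 UTC (Dec 22).
Halborough is UTC+5:45, so local arrival = 08:22 + 5:45 = 14:07 on Dec 22.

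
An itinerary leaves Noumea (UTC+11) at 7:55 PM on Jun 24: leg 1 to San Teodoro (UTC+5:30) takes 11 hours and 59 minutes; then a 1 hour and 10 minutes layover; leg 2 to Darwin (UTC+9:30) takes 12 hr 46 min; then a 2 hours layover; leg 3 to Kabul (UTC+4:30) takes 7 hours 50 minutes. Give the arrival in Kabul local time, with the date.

Convert departure to UTC: 7:55 PM − 11:00 = 8:55 AM UTC on Jun 24.
Add 11 hours and 59 minutes leg 1 → 8:54 PM UTC.
Add 1 hour 10 minutes layover in San Teodoro → 10:04 PM UTC.
Add 12 hours 46 minutes leg 2 → 10:50 AM UTC (Jun 25).
Add 2 hours layover in Darwin → 12:50 PM UTC.
Add 7 hours 50 minutes leg 3 → 8:40 PM UTC.
Kabul is UTC+4:30, so local arrival = 8:40 PM + 4:30 = 1:10 AM on Jun 26.

1:10 AM on June 26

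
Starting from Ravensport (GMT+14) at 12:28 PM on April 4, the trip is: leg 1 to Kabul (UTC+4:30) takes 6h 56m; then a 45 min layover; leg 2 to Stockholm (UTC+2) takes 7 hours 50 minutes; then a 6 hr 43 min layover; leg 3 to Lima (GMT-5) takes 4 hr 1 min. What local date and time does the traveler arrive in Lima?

7:43 PM on April 4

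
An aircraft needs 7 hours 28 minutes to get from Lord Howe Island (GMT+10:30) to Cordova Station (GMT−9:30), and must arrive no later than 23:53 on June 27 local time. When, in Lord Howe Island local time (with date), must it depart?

Target arrival in UTC: 23:53 + 9:30 = 09:23 on Jun 28.
Subtract 7 hours and 28 minutes → departure 01:55 UTC on Jun 28.
Lord Howe Island is UTC+10:30: 01:55 + 10:30 = 12:25 on Jun 28.

12:25 on Jun 28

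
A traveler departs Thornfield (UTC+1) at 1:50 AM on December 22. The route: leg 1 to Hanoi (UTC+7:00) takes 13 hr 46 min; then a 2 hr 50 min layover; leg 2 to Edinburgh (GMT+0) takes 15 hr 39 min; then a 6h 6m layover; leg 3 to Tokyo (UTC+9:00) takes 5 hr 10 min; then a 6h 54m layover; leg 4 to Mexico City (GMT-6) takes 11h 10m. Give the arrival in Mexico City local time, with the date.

8:25 AM on December 24

Convert departure to UTC: 1:50 AM − 1:00 = 12:50 AM UTC on Dec 22.
Add 13 hours 46 minutes leg 1 → 2:36 PM UTC.
Add 2 hours 50 minutes layover in Hanoi → 5:26 PM UTC.
Add 15 hours 39 minutes leg 2 → 9:05 AM UTC (Dec 23).
Add 6 hours 6 minutes layover in Edinburgh → 3:11 PM UTC.
Add 5 hours and 10 minutes leg 3 → 8:21 PM UTC.
Add 6 hours and 54 minutes layover in Tokyo → 3:15 AM UTC (Dec 24).
Add 11 hours 10 minutes leg 4 → 2:25 PM UTC.
Mexico City is UTC−6:00, so local arrival = 2:25 PM − 6:00 = 8:25 AM on Dec 24.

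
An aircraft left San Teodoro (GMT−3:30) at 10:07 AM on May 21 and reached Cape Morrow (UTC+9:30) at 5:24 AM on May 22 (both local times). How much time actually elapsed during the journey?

Cape Morrow is 13:00 ahead of San Teodoro.
Clock-face elapsed time (ignoring zones) is 19 hours 17 minutes.
Actual elapsed = 19 hours 17 minutes − 13:00 = 6 hours 17 minutes.

6 hours 17 minutes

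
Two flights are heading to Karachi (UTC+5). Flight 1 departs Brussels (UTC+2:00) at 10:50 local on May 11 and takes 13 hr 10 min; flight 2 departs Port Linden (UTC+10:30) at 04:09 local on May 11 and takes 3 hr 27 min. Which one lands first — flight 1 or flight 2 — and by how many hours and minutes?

the second, by 24 hours 54 minutes

Flight 1 in UTC: 10:50 − 2:00 = 08:50 on May 11.
+13 hours 10 minutes → arrive 22:00 UTC on May 11.
Flight 2 in UTC: 04:09 − 10:30 = 17:39 on May 10.
+3 hours and 27 minutes → arrive 21:06 UTC on May 10.
Flight 2 lands earlier by 24 hours 54 minutes.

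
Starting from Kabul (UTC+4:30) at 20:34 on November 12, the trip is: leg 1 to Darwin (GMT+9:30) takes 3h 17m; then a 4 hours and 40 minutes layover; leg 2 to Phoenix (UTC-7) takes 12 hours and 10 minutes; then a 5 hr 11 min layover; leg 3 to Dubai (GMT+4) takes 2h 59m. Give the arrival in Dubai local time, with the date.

00:21 on November 14

Convert departure to UTC: 20:34 − 4:30 = 16:04 UTC on Nov 12.
Add 3 hours 17 minutes leg 1 → 19:21 UTC.
Add 4 hours and 40 minutes layover in Darwin → 00:01 UTC (Nov 13).
Add 12 hours and 10 minutes leg 2 → 12:11 UTC.
Add 5 hours 11 minutes layover in Phoenix → 17:22 UTC.
Add 2 hours 59 minutes leg 3 → 20:21 UTC.
Dubai is UTC+4:00, so local arrival = 20:21 + 4:00 = 00:21 on Nov 14.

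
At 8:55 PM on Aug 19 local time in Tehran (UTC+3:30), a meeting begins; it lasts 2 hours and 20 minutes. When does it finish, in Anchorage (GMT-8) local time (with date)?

11:45 AM on August 19

Convert start to UTC: 8:55 PM − 3:30 = 5:25 PM UTC on Aug 19.
Add 2 hours and 20 minutes duration → 7:45 PM UTC.
Anchorage is UTC−8:00, so local end time = 7:45 PM − 8:00 = 11:45 AM on Aug 19.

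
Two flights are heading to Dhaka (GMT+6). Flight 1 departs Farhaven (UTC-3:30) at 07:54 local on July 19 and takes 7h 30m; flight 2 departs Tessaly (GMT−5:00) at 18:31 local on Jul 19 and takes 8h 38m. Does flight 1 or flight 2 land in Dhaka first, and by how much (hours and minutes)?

the first, by 13 hours 15 minutes

Flight 1 in UTC: 07:54 + 3:30 = 11:24 on Jul 19.
+7 hours 30 minutes → arrive 18:54 UTC on Jul 19.
Flight 2 in UTC: 18:31 + 5:00 = 23:31 on Jul 19.
+8 hours 38 minutes → arrive 08:09 UTC on Jul 20.
Flight 1 lands earlier by 13 hours 15 minutes.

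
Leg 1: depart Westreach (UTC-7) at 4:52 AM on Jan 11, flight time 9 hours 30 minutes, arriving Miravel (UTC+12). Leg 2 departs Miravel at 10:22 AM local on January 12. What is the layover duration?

Convert departure to UTC: 4:52 AM + 7:00 = 11:52 AM UTC on Jan 11.
Add 9 hours and 30 minutes flight time → 9:22 PM UTC.
Miravel is UTC+12:00, so local arrival = 9:22 PM + 12:00 = 9:22 AM on Jan 12.
Layover = 10:22 AM − 9:22 AM = 1 hour.

1 hour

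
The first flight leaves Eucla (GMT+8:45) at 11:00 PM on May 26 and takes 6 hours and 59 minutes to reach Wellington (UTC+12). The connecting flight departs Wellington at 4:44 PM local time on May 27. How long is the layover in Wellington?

Convert departure to UTC: 11:00 PM − 8:45 = 2:15 PM UTC on May 26.
Add 6 hours 59 minutes flight time → 9:14 PM UTC.
Wellington is UTC+12:00, so local arrival = 9:14 PM + 12:00 = 9:14 AM on May 27.
Layover = 4:44 PM − 9:14 AM = 7 hours 30 minutes.

7 hours 30 minutes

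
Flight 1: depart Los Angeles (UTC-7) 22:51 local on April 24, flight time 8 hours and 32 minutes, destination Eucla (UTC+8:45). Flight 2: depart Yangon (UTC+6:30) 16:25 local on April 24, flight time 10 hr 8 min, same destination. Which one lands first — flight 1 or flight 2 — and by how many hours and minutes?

Flight 1 in UTC: 22:51 + 7:00 = 05:51 on Apr 25.
+8 hours 32 minutes → arrive 14:23 UTC on Apr 25.
Flight 2 in UTC: 16:25 − 6:30 = 09:55 on Apr 24.
+10 hours and 8 minutes → arrive 20:03 UTC on Apr 24.
Flight 2 lands earlier by 18 hours 20 minutes.

the second, by 18 hours 20 minutes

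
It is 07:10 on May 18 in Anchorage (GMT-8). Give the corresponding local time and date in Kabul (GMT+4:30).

19:40 on May 18

In UTC: 07:10 + 8:00 = 15:10 on May 18.
Kabul is UTC+4:30: 15:10 + 4:30 = 19:40 on May 18.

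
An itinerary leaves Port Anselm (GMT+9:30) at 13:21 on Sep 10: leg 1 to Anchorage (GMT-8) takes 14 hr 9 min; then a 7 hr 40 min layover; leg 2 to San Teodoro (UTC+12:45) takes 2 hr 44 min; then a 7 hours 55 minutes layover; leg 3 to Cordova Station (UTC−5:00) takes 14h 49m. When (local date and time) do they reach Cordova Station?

22:08 on September 11

Convert departure to UTC: 13:21 − 9:30 = 03:51 UTC on Sep 10.
Add 14 hours 9 minutes leg 1 → 18:00 UTC.
Add 7 hours 40 minutes layover in Anchorage → 01:40 UTC (Sep 11).
Add 2 hours 44 minutes leg 2 → 04:24 UTC.
Add 7 hours and 55 minutes layover in San Teodoro → 12:19 UTC.
Add 14 hours 49 minutes leg 3 → 03:08 UTC (Sep 12).
Cordova Station is UTC−5:00, so local arrival = 03:08 − 5:00 = 22:08 on Sep 11.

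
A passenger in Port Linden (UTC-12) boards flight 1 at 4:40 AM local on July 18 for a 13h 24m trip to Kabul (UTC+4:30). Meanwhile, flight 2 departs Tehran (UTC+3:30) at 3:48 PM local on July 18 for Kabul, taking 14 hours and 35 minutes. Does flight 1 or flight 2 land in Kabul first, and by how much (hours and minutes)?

Flight 1 in UTC: 4:40 AM + 12:00 = 4:40 PM on Jul 18.
+13 hours 24 minutes → arrive 6:04 AM UTC on Jul 19.
Flight 2 in UTC: 3:48 PM − 3:30 = 12:18 PM on Jul 18.
+14 hours 35 minutes → arrive 2:53 AM UTC on Jul 19.
Flight 2 lands earlier by 3 hours 11 minutes.

the second, by 3 hours 11 minutes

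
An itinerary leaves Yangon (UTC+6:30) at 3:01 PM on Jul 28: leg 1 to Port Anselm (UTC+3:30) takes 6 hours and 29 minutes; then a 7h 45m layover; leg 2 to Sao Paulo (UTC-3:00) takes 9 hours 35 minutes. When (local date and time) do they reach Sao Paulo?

5:20 AM on Jul 29

Convert departure to UTC: 3:01 PM − 6:30 = 8:31 AM UTC on Jul 28.
Add 6 hours 29 minutes leg 1 → 3:00 PM UTC.
Add 7 hours 45 minutes layover in Port Anselm → 10:45 PM UTC.
Add 9 hours and 35 minutes leg 2 → 8:20 AM UTC (Jul 29).
Sao Paulo is UTC−3:00, so local arrival = 8:20 AM − 3:00 = 5:20 AM on Jul 29.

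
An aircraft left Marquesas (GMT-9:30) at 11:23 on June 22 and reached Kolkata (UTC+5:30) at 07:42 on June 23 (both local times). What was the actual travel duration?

5 hours 19 minutes

Departure in UTC: 11:23 + 9:30 = 20:53 on Jun 22.
Arrival in UTC: 07:42 − 5:30 = 02:12 on Jun 23.
Elapsed = 02:12 − 20:53 (+1 day) = 5 hours 19 minutes.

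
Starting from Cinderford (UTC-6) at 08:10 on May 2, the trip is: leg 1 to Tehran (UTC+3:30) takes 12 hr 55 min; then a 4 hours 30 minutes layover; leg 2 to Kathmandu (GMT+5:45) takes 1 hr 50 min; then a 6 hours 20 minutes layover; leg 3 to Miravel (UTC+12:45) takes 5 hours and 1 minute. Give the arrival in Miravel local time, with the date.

09:31 on May 4

Convert departure to UTC: 08:10 + 6:00 = 14:10 UTC on May 2.
Add 12 hours 55 minutes leg 1 → 03:05 UTC (May 3).
Add 4 hours and 30 minutes layover in Tehran → 07:35 UTC.
Add 1 hour 50 minutes leg 2 → 09:25 UTC.
Add 6 hours and 20 minutes layover in Kathmandu → 15:45 UTC.
Add 5 hours 1 minute leg 3 → 20:46 UTC.
Miravel is UTC+12:45, so local arrival = 20:46 + 12:45 = 09:31 on May 4.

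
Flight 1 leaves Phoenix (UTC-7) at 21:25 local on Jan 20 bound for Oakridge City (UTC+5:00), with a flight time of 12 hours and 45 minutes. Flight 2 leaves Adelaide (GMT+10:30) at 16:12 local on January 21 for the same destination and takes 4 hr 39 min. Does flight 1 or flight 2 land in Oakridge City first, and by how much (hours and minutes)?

Flight 1 in UTC: 21:25 + 7:00 = 04:25 on Jan 21.
+12 hours 45 minutes → arrive 17:10 UTC on Jan 21.
Flight 2 in UTC: 16:12 − 10:30 = 05:42 on Jan 21.
+4 hours and 39 minutes → arrive 10:21 UTC on Jan 21.
Flight 2 lands earlier by 6 hours 49 minutes.

the second, by 6 hours 49 minutes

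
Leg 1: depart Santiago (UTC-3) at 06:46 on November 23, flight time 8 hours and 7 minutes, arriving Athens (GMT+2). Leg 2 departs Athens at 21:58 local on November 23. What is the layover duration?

Convert departure to UTC: 06:46 + 3:00 = 09:46 UTC on Nov 23.
Add 8 hours and 7 minutes flight time → 17:53 UTC.
Athens is UTC+2:00, so local arrival = 17:53 + 2:00 = 19:53 on Nov 23.
Layover = 21:58 − 19:53 = 2 hours 5 minutes.

2 hours 5 minutes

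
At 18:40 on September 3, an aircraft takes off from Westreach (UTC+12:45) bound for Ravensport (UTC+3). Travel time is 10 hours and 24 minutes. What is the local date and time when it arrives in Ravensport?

Convert departure to UTC: 18:40 − 12:45 = 05:55 UTC on Sep 3.
Add 10 hours and 24 minutes travel time → 16:19 UTC.
Ravensport is UTC+3:00, so local arrival = 16:19 + 3:00 = 19:19 on Sep 3.

19:19 on September 3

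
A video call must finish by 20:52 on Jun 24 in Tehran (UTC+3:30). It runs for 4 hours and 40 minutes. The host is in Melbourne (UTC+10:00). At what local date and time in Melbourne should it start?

Target end time in UTC: 20:52 − 3:30 = 17:22 on Jun 24.
Subtract 4 hours 40 minutes → start 12:42 UTC on Jun 24.
Melbourne is UTC+10:00: 12:42 + 10:00 = 22:42 on Jun 24.

22:42 on June 24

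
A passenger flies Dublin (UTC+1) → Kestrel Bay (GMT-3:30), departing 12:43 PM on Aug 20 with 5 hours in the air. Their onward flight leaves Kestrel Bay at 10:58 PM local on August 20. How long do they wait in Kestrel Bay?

Convert departure to UTC: 12:43 PM − 1:00 = 11:43 AM UTC on Aug 20.
Add 5 hours flight time → 4:43 PM UTC.
Kestrel Bay is UTC−3:30, so local arrival = 4:43 PM − 3:30 = 1:13 PM on Aug 20.
Layover = 10:58 PM − 1:13 PM = 9 hours 45 minutes.

9 hours 45 minutes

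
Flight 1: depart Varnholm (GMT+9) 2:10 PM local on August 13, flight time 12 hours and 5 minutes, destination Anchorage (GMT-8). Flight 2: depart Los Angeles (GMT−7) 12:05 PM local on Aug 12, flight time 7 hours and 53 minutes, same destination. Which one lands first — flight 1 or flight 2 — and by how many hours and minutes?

Flight 1 in UTC: 2:10 PM − 9:00 = 5:10 AM on Aug 13.
+12 hours 5 minutes → arrive 5:15 PM UTC on Aug 13.
Flight 2 in UTC: 12:05 PM + 7:00 = 7:05 PM on Aug 12.
+7 hours 53 minutes → arrive 2:58 AM UTC on Aug 13.
Flight 2 lands earlier by 14 hours 17 minutes.

the second, by 14 hours 17 minutes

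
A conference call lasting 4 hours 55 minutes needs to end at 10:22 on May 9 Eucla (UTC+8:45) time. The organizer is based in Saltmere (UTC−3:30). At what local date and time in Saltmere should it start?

17:12 on May 8

Target end time in UTC: 10:22 − 8:45 = 01:37 on May 9.
Subtract 4 hours and 55 minutes → start 20:42 UTC on May 8.
Saltmere is UTC−3:30: 20:42 − 3:30 = 17:12 on May 8.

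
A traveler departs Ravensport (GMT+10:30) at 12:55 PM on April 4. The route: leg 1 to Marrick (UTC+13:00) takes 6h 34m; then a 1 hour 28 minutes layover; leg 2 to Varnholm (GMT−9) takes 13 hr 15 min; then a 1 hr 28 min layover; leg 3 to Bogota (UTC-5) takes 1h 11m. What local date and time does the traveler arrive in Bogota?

9:21 PM on April 4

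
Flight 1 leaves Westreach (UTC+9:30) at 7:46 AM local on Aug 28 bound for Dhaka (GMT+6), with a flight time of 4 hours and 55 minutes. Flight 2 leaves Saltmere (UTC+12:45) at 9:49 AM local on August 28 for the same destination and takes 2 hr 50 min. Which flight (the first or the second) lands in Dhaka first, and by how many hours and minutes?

Flight 1 in UTC: 7:46 AM − 9:30 = 10:16 PM on Aug 27.
+4 hours and 55 minutes → arrive 3:11 AM UTC on Aug 28.
Flight 2 in UTC: 9:49 AM − 12:45 = 9:04 PM on Aug 27.
+2 hours 50 minutes → arrive 11:54 PM UTC on Aug 27.
Flight 2 lands earlier by 3 hours 17 minutes.

the second, by 3 hours 17 minutes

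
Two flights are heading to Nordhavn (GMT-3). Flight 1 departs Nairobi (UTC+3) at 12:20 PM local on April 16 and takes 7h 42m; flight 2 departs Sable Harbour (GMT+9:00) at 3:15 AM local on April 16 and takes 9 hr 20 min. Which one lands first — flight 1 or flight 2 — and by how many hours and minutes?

Flight 1 in UTC: 12:20 PM − 3:00 = 9:20 AM on Apr 16.
+7 hours 42 minutes → arrive 5:02 PM UTC on Apr 16.
Flight 2 in UTC: 3:15 AM − 9:00 = 6:15 PM on Apr 15.
+9 hours 20 minutes → arrive 3:35 AM UTC on Apr 16.
Flight 2 lands earlier by 13 hours 27 minutes.

the second, by 13 hours 27 minutes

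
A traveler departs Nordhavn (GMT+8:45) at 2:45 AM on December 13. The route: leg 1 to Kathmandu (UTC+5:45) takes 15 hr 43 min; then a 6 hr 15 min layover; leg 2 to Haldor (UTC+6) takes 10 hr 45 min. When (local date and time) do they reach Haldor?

8:43 AM on Dec 14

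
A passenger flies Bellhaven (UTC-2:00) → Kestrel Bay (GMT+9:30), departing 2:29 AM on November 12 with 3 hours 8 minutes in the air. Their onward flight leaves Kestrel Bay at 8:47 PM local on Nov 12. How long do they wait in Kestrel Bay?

3 hours 40 minutes

Convert departure to UTC: 2:29 AM + 2:00 = 4:29 AM UTC on Nov 12.
Add 3 hours and 8 minutes flight time → 7:37 AM UTC.
Kestrel Bay is UTC+9:30, so local arrival = 7:37 AM + 9:30 = 5:07 PM on Nov 12.
Layover = 8:47 PM − 5:07 PM = 3 hours 40 minutes.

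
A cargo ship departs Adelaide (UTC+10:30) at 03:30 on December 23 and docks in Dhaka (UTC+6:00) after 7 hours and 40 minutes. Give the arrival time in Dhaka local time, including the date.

Convert departure to UTC: 03:30 − 10:30 = 17:00 UTC on Dec 22.
Add 7 hours 40 minutes travel time → 00:40 UTC (Dec 23).
Dhaka is UTC+6:00, so local arrival = 00:40 + 6:00 = 06:40 on Dec 23.

06:40 on Dec 23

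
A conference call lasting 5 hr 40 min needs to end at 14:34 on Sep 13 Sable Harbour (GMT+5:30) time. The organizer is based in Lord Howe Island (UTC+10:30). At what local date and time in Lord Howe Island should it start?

Target end time in UTC: 14:34 − 5:30 = 09:04 on Sep 13.
Subtract 5 hours 40 minutes → start 03:24 UTC on Sep 13.
Lord Howe Island is UTC+10:30: 03:24 + 10:30 = 13:54 on Sep 13.

13:54 on September 13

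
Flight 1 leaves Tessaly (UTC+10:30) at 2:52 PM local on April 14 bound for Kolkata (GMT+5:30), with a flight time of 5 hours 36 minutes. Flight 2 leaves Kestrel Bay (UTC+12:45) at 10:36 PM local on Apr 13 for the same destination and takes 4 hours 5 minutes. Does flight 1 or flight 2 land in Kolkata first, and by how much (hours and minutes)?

Flight 1 in UTC: 2:52 PM − 10:30 = 4:22 AM on Apr 14.
+5 hours and 36 minutes → arrive 9:58 AM UTC on Apr 14.
Flight 2 in UTC: 10:36 PM − 12:45 = 9:51 AM on Apr 13.
+4 hours and 5 minutes → arrive 1:56 PM UTC on Apr 13.
Flight 2 lands earlier by 20 hours 2 minutes.

the second, by 20 hours 2 minutes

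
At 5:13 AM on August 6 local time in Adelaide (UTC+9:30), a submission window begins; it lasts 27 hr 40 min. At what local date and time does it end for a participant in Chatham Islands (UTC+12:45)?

Chatham Islands is 3:15 ahead of Adelaide.
After 27 hours 40 minutes it is 8:53 AM (Aug 7) in Adelaide.
Shift by the zone difference: 8:53 AM + 3:15 = 12:08 PM on Aug 7 in Chatham Islands.

12:08 PM on August 7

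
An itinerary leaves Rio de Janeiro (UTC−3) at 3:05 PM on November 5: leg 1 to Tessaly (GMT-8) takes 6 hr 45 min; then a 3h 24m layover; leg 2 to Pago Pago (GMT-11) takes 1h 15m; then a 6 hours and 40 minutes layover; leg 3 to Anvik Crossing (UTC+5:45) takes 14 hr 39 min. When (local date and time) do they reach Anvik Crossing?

8:33 AM on November 7

Convert departure to UTC: 3:05 PM + 3:00 = 6:05 PM UTC on Nov 5.
Add 6 hours and 45 minutes leg 1 → 12:50 AM UTC (Nov 6).
Add 3 hours and 24 minutes layover in Tessaly → 4:14 AM UTC.
Add 1 hour 15 minutes leg 2 → 5:29 AM UTC.
Add 6 hours 40 minutes layover in Pago Pago → 12:09 PM UTC.
Add 14 hours and 39 minutes leg 3 → 2:48 AM UTC (Nov 7).
Anvik Crossing is UTC+5:45, so local arrival = 2:48 AM + 5:45 = 8:33 AM on Nov 7.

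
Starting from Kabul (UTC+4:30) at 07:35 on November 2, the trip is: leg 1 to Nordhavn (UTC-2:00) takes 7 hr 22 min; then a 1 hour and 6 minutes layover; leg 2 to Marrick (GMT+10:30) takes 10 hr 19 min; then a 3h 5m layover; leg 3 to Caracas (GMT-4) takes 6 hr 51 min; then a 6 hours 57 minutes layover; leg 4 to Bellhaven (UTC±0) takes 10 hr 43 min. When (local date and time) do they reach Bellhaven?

01:28 on Nov 4

Convert departure to UTC: 07:35 − 4:30 = 03:05 UTC on Nov 2.
Add 7 hours 22 minutes leg 1 → 10:27 UTC.
Add 1 hour 6 minutes layover in Nordhavn → 11:33 UTC.
Add 10 hours and 19 minutes leg 2 → 21:52 UTC.
Add 3 hours and 5 minutes layover in Marrick → 00:57 UTC (Nov 3).
Add 6 hours and 51 minutes leg 3 → 07:48 UTC.
Add 6 hours 57 minutes layover in Caracas → 14:45 UTC.
Add 10 hours 43 minutes leg 4 → 01:28 UTC (Nov 4).
Bellhaven is UTC+0, so local arrival is the same: 01:28 on Nov 4.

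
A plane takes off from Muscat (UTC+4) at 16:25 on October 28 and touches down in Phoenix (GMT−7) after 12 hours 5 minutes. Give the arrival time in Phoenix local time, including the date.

17:30 on October 28

Phoenix is 11:00 behind Muscat.
After 12 hours 5 minutes it is 04:30 (Oct 29) in Muscat.
Shift by the zone difference: 04:30 − 11:00 = 17:30 on Oct 28 in Phoenix.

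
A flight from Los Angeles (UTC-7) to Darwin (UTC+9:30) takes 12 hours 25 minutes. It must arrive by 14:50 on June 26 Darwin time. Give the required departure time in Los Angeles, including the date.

09:55 on June 25

Target arrival in UTC: 14:50 − 9:30 = 05:20 on Jun 26.
Subtract 12 hours 25 minutes → departure 16:55 UTC on Jun 25.
Los Angeles is UTC−7:00: 16:55 − 7:00 = 09:55 on Jun 25.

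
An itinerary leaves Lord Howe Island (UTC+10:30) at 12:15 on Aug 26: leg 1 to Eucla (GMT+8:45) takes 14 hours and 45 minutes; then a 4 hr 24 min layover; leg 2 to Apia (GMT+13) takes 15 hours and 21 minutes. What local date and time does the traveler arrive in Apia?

Convert departure to UTC: 12:15 − 10:30 = 01:45 UTC on Aug 26.
Add 14 hours and 45 minutes leg 1 → 16:30 UTC.
Add 4 hours 24 minutes layover in Eucla → 20:54 UTC.
Add 15 hours 21 minutes leg 2 → 12:15 UTC (Aug 27).
Apia is UTC+13:00, so local arrival = 12:15 + 13:00 = 01:15 on Aug 28.

01:15 on August 28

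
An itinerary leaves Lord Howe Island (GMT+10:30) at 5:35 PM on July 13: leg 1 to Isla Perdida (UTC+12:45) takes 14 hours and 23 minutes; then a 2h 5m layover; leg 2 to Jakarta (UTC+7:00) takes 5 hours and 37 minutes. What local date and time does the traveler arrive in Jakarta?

12:10 PM on Jul 14

Convert departure to UTC: 5:35 PM − 10:30 = 7:05 AM UTC on Jul 13.
Add 14 hours and 23 minutes leg 1 → 9:28 PM UTC.
Add 2 hours 5 minutes layover in Isla Perdida → 11:33 PM UTC.
Add 5 hours and 37 minutes leg 2 → 5:10 AM UTC (Jul 14).
Jakarta is UTC+7:00, so local arrival = 5:10 AM + 7:00 = 12:10 PM on Jul 14.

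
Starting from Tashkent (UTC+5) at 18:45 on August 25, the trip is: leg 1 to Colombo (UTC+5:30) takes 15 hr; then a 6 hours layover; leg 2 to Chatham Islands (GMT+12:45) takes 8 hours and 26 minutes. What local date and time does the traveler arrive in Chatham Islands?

07:56 on Aug 27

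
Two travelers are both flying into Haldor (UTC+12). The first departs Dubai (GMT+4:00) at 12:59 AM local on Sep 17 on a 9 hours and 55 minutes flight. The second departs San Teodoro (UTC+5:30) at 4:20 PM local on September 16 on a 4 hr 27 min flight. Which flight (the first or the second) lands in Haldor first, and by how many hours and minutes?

Flight 1 in UTC: 12:59 AM − 4:00 = 8:59 PM on Sep 16.
+9 hours and 55 minutes → arrive 6:54 AM UTC on Sep 17.
Flight 2 in UTC: 4:20 PM − 5:30 = 10:50 AM on Sep 16.
+4 hours 27 minutes → arrive 3:17 PM UTC on Sep 16.
Flight 2 lands earlier by 15 hours 37 minutes.

the second, by 15 hours 37 minutes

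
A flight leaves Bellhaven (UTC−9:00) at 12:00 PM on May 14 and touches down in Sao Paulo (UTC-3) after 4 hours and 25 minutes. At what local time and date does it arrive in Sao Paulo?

10:25 PM on May 14

Convert departure to UTC: 12:00 PM + 9:00 = 9:00 PM UTC on May 14.
Add 4 hours 25 minutes travel time → 1:25 AM UTC (May 15).
Sao Paulo is UTC−3:00, so local arrival = 1:25 AM − 3:00 = 10:25 PM on May 14.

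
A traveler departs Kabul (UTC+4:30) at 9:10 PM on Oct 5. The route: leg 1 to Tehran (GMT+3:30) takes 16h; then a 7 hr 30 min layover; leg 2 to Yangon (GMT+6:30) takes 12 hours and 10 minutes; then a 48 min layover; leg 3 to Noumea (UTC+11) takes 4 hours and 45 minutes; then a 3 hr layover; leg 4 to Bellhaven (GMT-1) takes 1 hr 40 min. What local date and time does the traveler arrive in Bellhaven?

1:33 PM on Oct 7

Convert departure to UTC: 9:10 PM − 4:30 = 4:40 PM UTC on Oct 5.
Add 16 hours leg 1 → 8:40 AM UTC (Oct 6).
Add 7 hours 30 minutes layover in Tehran → 4:10 PM UTC.
Add 12 hours and 10 minutes leg 2 → 4:20 AM UTC (Oct 7).
Add 48 minutes layover in Yangon → 5:08 AM UTC.
Add 4 hours and 45 minutes leg 3 → 9:53 AM UTC.
Add 3 hours layover in Noumea → 12:53 PM UTC.
Add 1 hour 40 minutes leg 4 → 2:33 PM UTC.
Bellhaven is UTC−1:00, so local arrival = 2:33 PM − 1:00 = 1:33 PM on Oct 7.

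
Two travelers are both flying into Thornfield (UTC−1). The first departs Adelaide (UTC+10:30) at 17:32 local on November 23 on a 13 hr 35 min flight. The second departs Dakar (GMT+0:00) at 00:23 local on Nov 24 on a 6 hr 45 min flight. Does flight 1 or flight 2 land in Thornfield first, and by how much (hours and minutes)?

the first, by 10 hours 31 minutes

Flight 1 in UTC: 17:32 − 10:30 = 07:02 on Nov 23.
+13 hours and 35 minutes → arrive 20:37 UTC on Nov 23.
Flight 2 departs at 00:23 UTC (Nov 24).
+6 hours and 45 minutes → arrive 07:08 UTC on Nov 24.
Flight 1 lands earlier by 10 hours 31 minutes.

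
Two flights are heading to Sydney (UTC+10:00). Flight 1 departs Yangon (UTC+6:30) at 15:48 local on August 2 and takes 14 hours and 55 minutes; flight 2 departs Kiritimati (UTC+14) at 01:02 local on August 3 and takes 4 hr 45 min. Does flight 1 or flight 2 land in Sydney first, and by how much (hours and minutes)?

the second, by 8 hours 26 minutes

Flight 1 in UTC: 15:48 − 6:30 = 09:18 on Aug 2.
+14 hours and 55 minutes → arrive 00:13 UTC on Aug 3.
Flight 2 in UTC: 01:02 − 14:00 = 11:02 on Aug 2.
+4 hours 45 minutes → arrive 15:47 UTC on Aug 2.
Flight 2 lands earlier by 8 hours 26 minutes.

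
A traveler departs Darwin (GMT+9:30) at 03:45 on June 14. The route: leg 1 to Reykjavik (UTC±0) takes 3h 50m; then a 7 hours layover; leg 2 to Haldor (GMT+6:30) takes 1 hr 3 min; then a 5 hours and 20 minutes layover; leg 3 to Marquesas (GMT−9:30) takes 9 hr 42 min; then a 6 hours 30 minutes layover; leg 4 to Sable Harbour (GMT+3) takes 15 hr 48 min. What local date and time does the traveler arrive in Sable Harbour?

22:28 on June 15

Convert departure to UTC: 03:45 − 9:30 = 18:15 UTC on Jun 13.
Add 3 hours and 50 minutes leg 1 → 22:05 UTC.
Add 7 hours layover in Reykjavik → 05:05 UTC (Jun 14).
Add 1 hour 3 minutes leg 2 → 06:08 UTC.
Add 5 hours and 20 minutes layover in Haldor → 11:28 UTC.
Add 9 hours 42 minutes leg 3 → 21:10 UTC.
Add 6 hours and 30 minutes layover in Marquesas → 03:40 UTC (Jun 15).
Add 15 hours 48 minutes leg 4 → 19:28 UTC.
Sable Harbour is UTC+3:00, so local arrival = 19:28 + 3:00 = 22:28 on Jun 15.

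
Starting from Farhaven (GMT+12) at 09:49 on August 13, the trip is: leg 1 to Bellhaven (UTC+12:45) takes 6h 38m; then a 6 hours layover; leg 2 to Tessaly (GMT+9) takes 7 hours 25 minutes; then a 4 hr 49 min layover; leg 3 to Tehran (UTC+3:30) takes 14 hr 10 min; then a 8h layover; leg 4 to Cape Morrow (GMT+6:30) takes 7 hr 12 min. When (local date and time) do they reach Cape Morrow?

Convert departure to UTC: 09:49 − 12:00 = 21:49 UTC on Aug 12.
Add 6 hours 38 minutes leg 1 → 04:27 UTC (Aug 13).
Add 6 hours layover in Bellhaven → 10:27 UTC.
Add 7 hours and 25 minutes leg 2 → 17:52 UTC.
Add 4 hours and 49 minutes layover in Tessaly → 22:41 UTC.
Add 14 hours and 10 minutes leg 3 → 12:51 UTC (Aug 14).
Add 8 hours layover in Tehran → 20:51 UTC.
Add 7 hours and 12 minutes leg 4 → 04:03 UTC (Aug 15).
Cape Morrow is UTC+6:30, so local arrival = 04:03 + 6:30 = 10:33 on Aug 15.

10:33 on August 15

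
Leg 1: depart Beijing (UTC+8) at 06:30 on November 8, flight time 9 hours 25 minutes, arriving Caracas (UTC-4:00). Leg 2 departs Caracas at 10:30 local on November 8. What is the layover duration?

Convert departure to UTC: 06:30 − 8:00 = 22:30 UTC on Nov 7.
Add 9 hours and 25 minutes flight time → 07:55 UTC (Nov 8).
Caracas is UTC−4:00, so local arrival = 07:55 − 4:00 = 03:55 on Nov 8.
Layover = 10:30 − 03:55 = 6 hours 35 minutes.

6 hours 35 minutes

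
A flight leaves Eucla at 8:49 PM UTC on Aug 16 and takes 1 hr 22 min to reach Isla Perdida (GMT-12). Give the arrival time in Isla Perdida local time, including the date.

Departure is given in UTC: 8:49 PM on Aug 16.
Add 1 hour and 22 minutes → 10:11 PM UTC.
Isla Perdida is UTC−12:00: 10:11 PM − 12:00 = 10:11 AM on Aug 16.

10:11 AM on August 16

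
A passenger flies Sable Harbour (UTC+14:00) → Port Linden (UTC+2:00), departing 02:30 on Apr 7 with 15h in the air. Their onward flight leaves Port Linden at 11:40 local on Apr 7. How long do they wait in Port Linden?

6 hours 10 minutes

Convert departure to UTC: 02:30 − 14:00 = 12:30 UTC on Apr 6.
Add 15 hours flight time → 03:30 UTC (Apr 7).
Port Linden is UTC+2:00, so local arrival = 03:30 + 2:00 = 05:30 on Apr 7.
Layover = 11:40 − 05:30 = 6 hours 10 minutes.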